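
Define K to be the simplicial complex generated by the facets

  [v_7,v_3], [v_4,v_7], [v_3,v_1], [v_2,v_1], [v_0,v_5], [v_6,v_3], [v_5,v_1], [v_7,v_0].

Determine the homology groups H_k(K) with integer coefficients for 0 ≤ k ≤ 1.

H_0 ≅ Z,  H_1 ≅ Z.

Order the vertices as v_0 < v_1 < v_2 < v_3 < v_4 < v_5 < v_6 < v_7. Listing each simplex with vertices in this order, K has dimension 1 with simplices:

  0-simplices (8): [v_0], [v_1], [v_2], [v_3], [v_4], [v_5], [v_6], [v_7]
  1-simplices (8): [v_0,v_5], [v_0,v_7], [v_1,v_2], [v_1,v_3], [v_1,v_5], [v_3,v_6], [v_3,v_7], [v_4,v_7]

giving chain groups C_0 ≅ Z^8, C_1 ≅ Z^8.

Boundary ∂_1: C_1 → C_0 sends each edge [p,q] (with p < q) to q − p. For instance
  ∂[v_0,v_7] = [v_7] − [v_0].
The resulting 8×8 matrix has rank 7, and its Smith normal form has invariant factors (1,1,1,1,1,1,1).

Computing H_k = (kernel of ∂_k) / (image of ∂_{k+1}):

  H_0: rank C_0 − rank ∂_1 = 8 − 7 = 1, and the invariant factors of ∂_1 are all 1, so H_0 = Z.
  H_1: rank ker ∂_1 − rank ∂_2 = (8 − 7) − 0 = 1, and there is no ∂_2, so H_1 = Z.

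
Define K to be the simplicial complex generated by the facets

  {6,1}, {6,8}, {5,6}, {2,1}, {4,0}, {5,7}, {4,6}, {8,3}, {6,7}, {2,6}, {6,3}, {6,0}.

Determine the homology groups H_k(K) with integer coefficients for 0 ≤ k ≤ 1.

Take the total order 0 < 1 < 2 < 3 < 4 < 5 < 6 < 7 < 8 on the vertex set. Then K (dimension 1) consists of the simplices:

  0-simplices (9): [0], [1], [2], [3], [4], [5], [6], [7], [8]
  1-simplices (12): [0,4], [0,6], [1,2], [1,6], [2,6], [3,6], [3,8], [4,6], [5,6], [5,7], [6,7], [6,8]

Hence C_0 ≅ Z^9, C_1 ≅ Z^12.

Boundary ∂_1: C_1 → C_0 sends each edge [p,q] (with p < q) to q − p.
The resulting 9×12 matrix has rank 8, and its Smith normal form has invariant factors (1,1,1,1,1,1,1,1).

From H_k ≅ ker(∂_k) / im(∂_{k+1}) we obtain:

  H_0: rank C_0 − rank ∂_1 = 9 − 8 = 1, and the invariant factors of ∂_1 are all 1, so H_0 = Z.
  H_1: rank ker ∂_1 − rank ∂_2 = (12 − 8) − 0 = 4, and there is no ∂_2, so H_1 = Z^4.

H_0 = Z,  H_1 = Z^4.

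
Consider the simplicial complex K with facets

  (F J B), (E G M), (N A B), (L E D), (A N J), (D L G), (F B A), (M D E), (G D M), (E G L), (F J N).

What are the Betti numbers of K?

b_0 = 2, b_1 = 1, b_2 = 1.

We work with the vertex ordering A < B < D < E < F < G < J < L < M < N. The simplices of K, each written with vertices in increasing order, are:

  0-simplices (10): A, B, D, E, F, G, J, L, M, N
  1-simplices (19): AB, AF, AJ, AN, BF, BJ, BN, DE, DG, DL, DM, EG, EL, EM, FJ, FN, GL, GM, JN
  2-simplices (11): ABF, ABN, AJN, BFJ, DEL, DEM, DGL, DGM, EGL, EGM, FJN

so the chain groups are C_0 ≅ Z^10, C_1 ≅ Z^19, C_2 ≅ Z^11.

The boundary map ∂_1: C_1 → C_0 is given by ∂[p,q] = [q] − [p]. For instance
  ∂DL = L − D.
This gives a 10×19 integer matrix of rank 8; reducing to Smith normal form yields diagonal entries (1,1,1,1,1,1,1,1).

Boundary ∂_2: C_2 → C_1 maps a triangle to the signed sum of its edges. For instance
  ∂EGM = GM − EM + EG,
  ∂DEL = EL − DL + DE.
As a 19×11 matrix over Z this has rank 10, with invariant factors (1,1,1,1,1,1,1,1,1,1).

Now H_k = ker ∂_k / im ∂_{k+1}, so:

  H_0: rank C_0 − rank ∂_1 = 10 − 8 = 2, and the invariant factors of ∂_1 are all 1, so H_0 ≅ Z^2.
  H_1: rank ker ∂_1 − rank ∂_2 = (19 − 8) − 10 = 1, and the invariant factors of ∂_2 are all 1, so H_1 ≅ Z.
  H_2: rank ker ∂_2 − rank ∂_3 = (11 − 10) − 0 = 1, and there is no ∂_3, so H_2 ≅ Z.

(K is a triangulation of the disjoint union of the 2-sphere S^2 and the Möbius band.)

Hence the Betti numbers are b_0 = 2, b_1 = 1, b_2 = 1.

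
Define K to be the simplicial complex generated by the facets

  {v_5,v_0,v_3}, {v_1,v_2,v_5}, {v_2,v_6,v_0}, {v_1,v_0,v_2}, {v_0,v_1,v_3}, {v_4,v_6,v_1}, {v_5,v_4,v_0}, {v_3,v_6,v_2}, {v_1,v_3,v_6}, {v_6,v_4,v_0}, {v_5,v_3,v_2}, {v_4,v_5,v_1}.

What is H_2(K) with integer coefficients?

Fix the vertex order v_0 < v_1 < v_2 < v_3 < v_4 < v_5 < v_6 and write every simplex with vertices in increasing order. Then dim K = 2 and the simplices of K are:

  0-simplices (7): [v_0], [v_1], [v_2], [v_3], [v_4], [v_5], [v_6]
  1-simplices (18): (18 of them)
  2-simplices (12): (12 of them)

Hence C_0 ≅ Z^7, C_1 ≅ Z^18, C_2 ≅ Z^12.

The boundary map ∂_1: C_1 → C_0 maps an edge to its endpoints' difference, ∂[p,q] = q − p.
As a 7×18 matrix over Z this has rank 6, with invariant factors (1,1,1,1,1,1).

Boundary ∂_2: C_2 → C_1 sends each 2-simplex [p,q,r] to [q,r] − [p,r] + [p,q]. For instance
  ∂[v_0,v_1,v_2] = [v_1,v_2] − [v_0,v_2] + [v_0,v_1],
  ∂[v_1,v_3,v_6] = [v_3,v_6] − [v_1,v_6] + [v_1,v_3].
The 18×12 boundary matrix has rank 12 and Smith normal form diag(1,1,1,1,1,1,1,1,1,1,1,2).

Computing H_k = (kernel of ∂_k) / (image of ∂_{k+1}):

  H_2: rank ker ∂_2 − rank ∂_3 = (12 − 12) − 0 = 0, and there is no ∂_3, so H_2 ≅ 0.

H_2 ≅ 0.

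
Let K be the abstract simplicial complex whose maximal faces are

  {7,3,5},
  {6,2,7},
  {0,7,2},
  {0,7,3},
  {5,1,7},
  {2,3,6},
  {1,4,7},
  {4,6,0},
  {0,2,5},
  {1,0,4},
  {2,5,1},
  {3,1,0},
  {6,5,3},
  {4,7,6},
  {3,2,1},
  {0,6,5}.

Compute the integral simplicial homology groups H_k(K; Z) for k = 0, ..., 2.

H_0 = Z,  H_1 = Z^2,  H_2 = Z.

K has 8 vertices, 24 edges, 16 triangles.
rank ∂_0 = 0, rank ∂_1 = 7 ⇒ b_0 = 8 − 0 − 7 = 1; all invariant factors of ∂_1 are 1 so no torsion. So H_0 = Z.
rank ∂_1 = 7, rank ∂_2 = 15 ⇒ b_1 = 24 − 7 − 15 = 2; all invariant factors of ∂_2 are 1 so no torsion. So H_1 = Z^2.
rank ∂_2 = 15, rank ∂_3 = 0 ⇒ b_2 = 16 − 15 − 0 = 1. So H_2 = Z.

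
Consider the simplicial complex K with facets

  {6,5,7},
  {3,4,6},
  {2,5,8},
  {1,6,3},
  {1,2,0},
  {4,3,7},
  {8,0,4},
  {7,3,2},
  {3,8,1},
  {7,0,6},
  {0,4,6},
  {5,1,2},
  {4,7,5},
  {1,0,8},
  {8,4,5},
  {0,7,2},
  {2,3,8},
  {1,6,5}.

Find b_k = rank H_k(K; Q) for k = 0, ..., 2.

Take the total order 0 < 1 < 2 < 3 < 4 < 5 < 6 < 7 < 8 on the vertex set. Then K (dimension 2) consists of the simplices:

  0-simplices (9): [0], [1], [2], [3], [4], [5], [6], [7], [8]
  1-simplices (27): (27 of them)
  2-simplices (18): [0,1,2], [0,1,8], [0,2,7], [0,4,6], [0,4,8], [0,6,7], [1,2,5], [1,3,6], [1,3,8], [1,5,6], [2,3,7], [2,3,8], [2,5,8], [3,4,6], [3,4,7], [4,5,7], [4,5,8], [5,6,7]

giving chain groups C_0 ≅ Z^9, C_1 ≅ Z^27, C_2 ≅ Z^18.

∂_1: C_1 → C_0 maps an edge to its endpoints' difference, ∂[p,q] = q − p. For instance
  ∂[4,8] = [8] − [4].
The 9×27 boundary matrix has rank 8 and Smith normal form diag(1,1,1,1,1,1,1,1).

∂_2: C_2 → C_1 acts by ∂[p,q,r] = [q,r] − [p,r] + [p,q]. For instance
  ∂[0,1,2] = [1,2] − [0,2] + [0,1],
  ∂[0,1,8] = [1,8] − [0,8] + [0,1].
As a 27×18 matrix over Z this has rank 18, with invariant factors (1,1,1,1,1,1,1,1,1,1,1,1,1,1,1,1,1,2).

Now H_k = ker ∂_k / im ∂_{k+1}, so:

  H_0: rank C_0 − rank ∂_1 = 9 − 8 = 1, and the invariant factors of ∂_1 are all 1, so H_0 ≅ Z.
  H_1: rank ker ∂_1 − rank ∂_2 = (27 − 8) − 18 = 1, and ∂_2 has invariant factor 2 > 1, so H_1 ≅ Z ⊕ Z/2.
  H_2: rank ker ∂_2 − rank ∂_3 = (18 − 18) − 0 = 0, and there is no ∂_3, so H_2 ≅ 0.

(K is a triangulation of the Klein bottle.)

Hence the Betti numbers are b_0 = 1, b_1 = 1, b_2 = 0.

b_0 = 1, b_1 = 1, b_2 = 0.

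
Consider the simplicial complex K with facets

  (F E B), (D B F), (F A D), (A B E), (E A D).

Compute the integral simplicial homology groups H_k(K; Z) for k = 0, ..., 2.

H_0 ≅ Z,  H_1 ≅ Z,  H_2 = 0.

Take the total order A < B < D < E < F on the vertex set. Then K (dimension 2) consists of the simplices:

  0-simplices (5): A, B, D, E, F
  1-simplices (10): AB, AD, AE, AF, BD, BE, BF, DE, DF, EF
  2-simplices (5): ABE, ADE, ADF, BDF, BEF

giving chain groups C_0 ≅ Z^5, C_1 ≅ Z^10, C_2 ≅ Z^5.

Boundary ∂_1: C_1 → C_0 is given by ∂[p,q] = [q] − [p]. For instance
  ∂AB = B − A.
The 5×10 boundary matrix has rank 4 and Smith normal form diag(1,1,1,1).

The boundary map ∂_2: C_2 → C_1 maps a triangle to the signed sum of its edges. For instance
  ∂ABE = BE − AE + AB,
  ∂ADE = DE − AE + AD.
As a 10×5 matrix over Z this has rank 5, with invariant factors (1,1,1,1,1).

Computing H_k = (kernel of ∂_k) / (image of ∂_{k+1}):

  H_0: rank C_0 − rank ∂_1 = 5 − 4 = 1, and the invariant factors of ∂_1 are all 1, so H_0 ≅ Z.
  H_1: rank ker ∂_1 − rank ∂_2 = (10 − 4) − 5 = 1, and the invariant factors of ∂_2 are all 1, so H_1 ≅ Z.
  H_2: rank ker ∂_2 − rank ∂_3 = (5 − 5) − 0 = 0, and there is no ∂_3, so H_2 ≅ 0.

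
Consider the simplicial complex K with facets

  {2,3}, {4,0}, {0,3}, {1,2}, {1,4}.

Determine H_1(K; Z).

Take the total order 0 < 1 < 2 < 3 < 4 on the vertex set. Then K (dimension 1) consists of the simplices:

  0-simplices (5): [0], [1], [2], [3], [4]
  1-simplices (5): [0,3], [0,4], [1,2], [1,4], [2,3]

Hence C_0 ≅ Z^5, C_1 ≅ Z^5.

Boundary ∂_1: C_1 → C_0 sends each edge [p,q] (with p < q) to q − p. For instance
  ∂[0,4] = [4] − [0].
The resulting 5×5 matrix has rank 4, and its Smith normal form has invariant factors (1,1,1,1).

Now H_k = ker ∂_k / im ∂_{k+1}, so:

  H_1: rank ker ∂_1 − rank ∂_2 = (5 − 4) − 0 = 1, and there is no ∂_2, so H_1 ≅ Z.

(K is a triangulation of the circle S^1.)

H_1 ≅ Z.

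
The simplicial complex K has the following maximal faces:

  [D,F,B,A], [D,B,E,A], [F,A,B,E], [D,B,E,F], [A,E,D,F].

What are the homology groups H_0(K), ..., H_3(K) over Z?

Take the total order A < B < D < E < F on the vertex set. Then K (dimension 3) consists of the simplices:

  0-simplices (5): A, B, D, E, F
  1-simplices (10): AB, AD, AE, AF, BD, BE, BF, DE, DF, EF
  2-simplices (10): ABD, ABE, ABF, ADE, ADF, AEF, BDE, BDF, BEF, DEF
  3-simplices (5): ABDE, ABDF, ABEF, ADEF, BDEF

Hence C_0 ≅ Z^5, C_1 ≅ Z^10, C_2 ≅ Z^10, C_3 ≅ Z^5.

Boundary ∂_1: C_1 → C_0 maps an edge to its endpoints' difference, ∂[p,q] = q − p.
The 5×10 boundary matrix has rank 4 and Smith normal form diag(1,1,1,1).

∂_2: C_2 → C_1 acts by ∂[p,q,r] = [q,r] − [p,r] + [p,q]. For instance
  ∂DEF = EF − DF + DE,
  ∂ADE = DE − AE + AD.
The resulting 10×10 matrix has rank 6, and its Smith normal form has invariant factors (1,1,1,1,1,1).

The boundary map ∂_3: C_3 → C_2 sends each 3-simplex σ to the alternating sum Σ_i (−1)^i (σ with its i-th vertex removed). For instance
  ∂BDEF = DEF − BEF + BDF − BDE,
  ∂ABEF = BEF − AEF + ABF − ABE.
The resulting 10×5 matrix has rank 4, and its Smith normal form has invariant factors (1,1,1,1).

Computing H_k = (kernel of ∂_k) / (image of ∂_{k+1}):

  H_0: rank C_0 − rank ∂_1 = 5 − 4 = 1, and the invariant factors of ∂_1 are all 1, so H_0 = Z.
  H_1: rank ker ∂_1 − rank ∂_2 = (10 − 4) − 6 = 0, and the invariant factors of ∂_2 are all 1, so H_1 = 0.
  H_2: rank ker ∂_2 − rank ∂_3 = (10 − 6) − 4 = 0, and the invariant factors of ∂_3 are all 1, so H_2 = 0.
  H_3: rank ker ∂_3 − rank ∂_4 = (5 − 4) − 0 = 1, and there is no ∂_4, so H_3 = Z.

As a check, the Euler characteristic is 5 − 10 + 10 − 5 = 0, which agrees with 1 − 0 + 0 − 1 = 0.

H_0 ≅ Z,  H_1 = 0,  H_2 = 0,  H_3 ≅ Z.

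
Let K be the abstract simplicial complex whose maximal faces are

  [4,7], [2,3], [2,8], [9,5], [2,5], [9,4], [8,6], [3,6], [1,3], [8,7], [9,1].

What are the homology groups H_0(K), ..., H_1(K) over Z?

Order the vertices as 1 < 2 < 3 < 4 < 5 < 6 < 7 < 8 < 9. Listing each simplex with vertices in this order, K has dimension 1 with simplices:

  0-simplices (9): [1], [2], [3], [4], [5], [6], [7], [8], [9]
  1-simplices (11): [1,3], [1,9], [2,3], [2,5], [2,8], [3,6], [4,7], [4,9], [5,9], [6,8], [7,8]

giving chain groups C_0 ≅ Z^9, C_1 ≅ Z^11.

The boundary map ∂_1: C_1 → C_0 maps an edge to its endpoints' difference, ∂[p,q] = q − p.
The resulting 9×11 matrix has rank 8, and its Smith normal form has invariant factors (1,1,1,1,1,1,1,1).

Reading off H_k = ker ∂_k / im ∂_{k+1}:

  H_0: rank C_0 − rank ∂_1 = 9 − 8 = 1, and the invariant factors of ∂_1 are all 1, so H_0 = Z.
  H_1: rank ker ∂_1 − rank ∂_2 = (11 − 8) − 0 = 3, and there is no ∂_2, so H_1 = Z^3.

H_0 ≅ Z,  H_1 ≅ Z^3.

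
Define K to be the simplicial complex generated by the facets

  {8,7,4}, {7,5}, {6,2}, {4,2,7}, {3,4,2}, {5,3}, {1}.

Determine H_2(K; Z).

K has 8 vertices, 10 edges, 3 triangles.
rank ∂_2 = 3, rank ∂_3 = 0 ⇒ b_2 = 3 − 3 − 0 = 0. So H_2 ≅ 0.

H_2 ≅ 0.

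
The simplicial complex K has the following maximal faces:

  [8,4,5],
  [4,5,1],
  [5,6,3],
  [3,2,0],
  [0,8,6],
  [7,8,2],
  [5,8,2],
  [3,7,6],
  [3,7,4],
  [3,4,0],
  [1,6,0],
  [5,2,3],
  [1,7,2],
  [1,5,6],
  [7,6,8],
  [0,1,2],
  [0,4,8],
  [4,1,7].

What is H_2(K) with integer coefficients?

Take the total order 0 < 1 < 2 < 3 < 4 < 5 < 6 < 7 < 8 on the vertex set. Then K (dimension 2) consists of the simplices:

  0-simplices (9): [0], [1], [2], [3], [4], [5], [6], [7], [8]
  1-simplices (27): (27 of them)
  2-simplices (18): [0,1,2], [0,1,6], [0,2,3], [0,3,4], [0,4,8], [0,6,8], [1,2,7], [1,4,5], [1,4,7], [1,5,6], [2,3,5], [2,5,8], [2,7,8], [3,4,7], [3,5,6], [3,6,7], [4,5,8], [6,7,8]

so the chain groups are C_0 ≅ Z^9, C_1 ≅ Z^27, C_2 ≅ Z^18.

Boundary ∂_1: C_1 → C_0 maps an edge to its endpoints' difference, ∂[p,q] = q − p. For instance
  ∂[6,7] = [7] − [6].
As a 9×27 matrix over Z this has rank 8, with invariant factors (1,1,1,1,1,1,1,1).

The boundary map ∂_2: C_2 → C_1 acts by ∂[p,q,r] = [q,r] − [p,r] + [p,q]. For instance
  ∂[3,6,7] = [6,7] − [3,7] + [3,6],
  ∂[0,1,6] = [1,6] − [0,6] + [0,1].
This gives a 27×18 integer matrix of rank 17; reducing to Smith normal form yields diagonal entries (1,1,1,1,1,1,1,1,1,1,1,1,1,1,1,1,1).

Reading off H_k = ker ∂_k / im ∂_{k+1}:

  H_2: rank ker ∂_2 − rank ∂_3 = (18 − 17) − 0 = 1, and there is no ∂_3, so H_2 = Z.

(K is a triangulation of the torus T^2.)

H_2 ≅ Z.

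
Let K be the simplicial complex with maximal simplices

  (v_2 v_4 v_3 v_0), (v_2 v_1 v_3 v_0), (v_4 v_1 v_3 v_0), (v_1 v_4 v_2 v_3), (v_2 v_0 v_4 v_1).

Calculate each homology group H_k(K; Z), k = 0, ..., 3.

H_0 = Z,  H_1 = 0,  H_2 = 0,  H_3 = Z.

K has 5 vertices, 10 edges, 10 triangles, 5 3-simplices.
rank ∂_0 = 0, rank ∂_1 = 4 ⇒ b_0 = 5 − 0 − 4 = 1; all invariant factors of ∂_1 are 1 so no torsion. So H_0 ≅ Z.
rank ∂_1 = 4, rank ∂_2 = 6 ⇒ b_1 = 10 − 4 − 6 = 0; all invariant factors of ∂_2 are 1 so no torsion. So H_1 ≅ 0.
rank ∂_2 = 6, rank ∂_3 = 4 ⇒ b_2 = 10 − 6 − 4 = 0; all invariant factors of ∂_3 are 1 so no torsion. So H_2 ≅ 0.
rank ∂_3 = 4, rank ∂_4 = 0 ⇒ b_3 = 5 − 4 − 0 = 1. So H_3 ≅ Z.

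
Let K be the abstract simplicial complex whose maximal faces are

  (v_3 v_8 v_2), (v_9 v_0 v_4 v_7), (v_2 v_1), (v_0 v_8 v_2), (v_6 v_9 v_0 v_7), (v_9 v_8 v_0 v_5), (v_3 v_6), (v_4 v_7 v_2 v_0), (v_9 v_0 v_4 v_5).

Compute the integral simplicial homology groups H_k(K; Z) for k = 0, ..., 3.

Take the total order v_0 < v_1 < v_2 < v_3 < v_4 < v_5 < v_6 < v_7 < v_8 < v_9 on the vertex set. Then K (dimension 3) consists of the simplices:

  0-simplices (10): [v_0], [v_1], [v_2], [v_3], [v_4], [v_5], [v_6], [v_7], [v_8], [v_9]
  1-simplices (23): (23 of them)
  2-simplices (18): (18 of them)
  3-simplices (5): [v_0,v_2,v_4,v_7], [v_0,v_4,v_5,v_9], [v_0,v_4,v_7,v_9], [v_0,v_5,v_8,v_9], [v_0,v_6,v_7,v_9]

giving chain groups C_0 ≅ Z^10, C_1 ≅ Z^23, C_2 ≅ Z^18, C_3 ≅ Z^5.

The boundary map ∂_1: C_1 → C_0 is given by ∂[p,q] = [q] − [p]. For instance
  ∂[v_0,v_9] = [v_9] − [v_0].
The resulting 10×23 matrix has rank 9, and its Smith normal form has invariant factors (1,1,1,1,1,1,1,1,1).

The boundary map ∂_2: C_2 → C_1 sends each 2-simplex [p,q,r] to [q,r] − [p,r] + [p,q]. For instance
  ∂[v_0,v_5,v_8] = [v_5,v_8] − [v_0,v_8] + [v_0,v_5],
  ∂[v_0,v_2,v_4] = [v_2,v_4] − [v_0,v_4] + [v_0,v_2].
As a 23×18 matrix over Z this has rank 13, with invariant factors (1,1,1,1,1,1,1,1,1,1,1,1,1).

The boundary map ∂_3: C_3 → C_2 sends each 3-simplex σ to the alternating sum Σ_i (−1)^i (σ with its i-th vertex removed). For instance
  ∂[v_0,v_2,v_4,v_7] = [v_2,v_4,v_7] − [v_0,v_4,v_7] + [v_0,v_2,v_7] − [v_0,v_2,v_4],
  ∂[v_0,v_6,v_7,v_9] = [v_6,v_7,v_9] − [v_0,v_7,v_9] + [v_0,v_6,v_9] − [v_0,v_6,v_7].
As a 18×5 matrix over Z this has rank 5, with invariant factors (1,1,1,1,1).

Now H_k = ker ∂_k / im ∂_{k+1}, so:

  H_0: rank C_0 − rank ∂_1 = 10 − 9 = 1, and the invariant factors of ∂_1 are all 1, so H_0 ≅ Z.
  H_1: rank ker ∂_1 − rank ∂_2 = (23 − 9) − 13 = 1, and the invariant factors of ∂_2 are all 1, so H_1 ≅ Z.
  H_2: rank ker ∂_2 − rank ∂_3 = (18 − 13) − 5 = 0, and the invariant factors of ∂_3 are all 1, so H_2 ≅ 0.
  H_3: rank ker ∂_3 − rank ∂_4 = (5 − 5) − 0 = 0, and there is no ∂_4, so H_3 ≅ 0.

As a check, the Euler characteristic is 10 − 23 + 18 − 5 = 0, which agrees with 1 − 1 + 0 − 0 = 0.

H_0 ≅ Z,  H_1 ≅ Z,  H_2 = 0,  H_3 = 0.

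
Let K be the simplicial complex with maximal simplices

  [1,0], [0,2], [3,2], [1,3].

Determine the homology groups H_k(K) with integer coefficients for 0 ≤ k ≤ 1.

H_0 ≅ Z,  H_1 ≅ Z.

We work with the vertex ordering 0 < 1 < 2 < 3. The simplices of K, each written with vertices in increasing order, are:

  0-simplices (4): [0], [1], [2], [3]
  1-simplices (4): [0,1], [0,2], [1,3], [2,3]

Hence C_0 ≅ Z^4, C_1 ≅ Z^4.

∂_1: C_1 → C_0 sends each edge [p,q] (with p < q) to q − p.
The resulting 4×4 matrix has rank 3, and its Smith normal form has invariant factors (1,1,1).

Reading off H_k = ker ∂_k / im ∂_{k+1}:

  H_0: rank C_0 − rank ∂_1 = 4 − 3 = 1, and the invariant factors of ∂_1 are all 1, so H_0 ≅ Z.
  H_1: rank ker ∂_1 − rank ∂_2 = (4 − 3) − 0 = 1, and there is no ∂_2, so H_1 ≅ Z.

As a check, the Euler characteristic is 4 − 4 = 0, which agrees with 1 − 1 = 0.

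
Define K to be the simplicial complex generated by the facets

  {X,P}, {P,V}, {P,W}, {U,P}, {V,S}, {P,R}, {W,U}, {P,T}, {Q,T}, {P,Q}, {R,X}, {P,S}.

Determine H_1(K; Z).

We work with the vertex ordering P < Q < R < S < T < U < V < W < X. The simplices of K, each written with vertices in increasing order, are:

  0-simplices (9): P, Q, R, S, T, U, V, W, X
  1-simplices (12): PQ, PR, PS, PT, PU, PV, PW, PX, QT, RX, SV, UW

so the chain groups are C_0 ≅ Z^9, C_1 ≅ Z^12.

Boundary ∂_1: C_1 → C_0 maps an edge to its endpoints' difference, ∂[p,q] = q − p.
The 9×12 boundary matrix has rank 8 and Smith normal form diag(1,1,1,1,1,1,1,1).

Reading off H_k = ker ∂_k / im ∂_{k+1}:

  H_1: rank ker ∂_1 − rank ∂_2 = (12 − 8) − 0 = 4, and there is no ∂_2, so H_1 = Z^4.

H_1 ≅ Z^4.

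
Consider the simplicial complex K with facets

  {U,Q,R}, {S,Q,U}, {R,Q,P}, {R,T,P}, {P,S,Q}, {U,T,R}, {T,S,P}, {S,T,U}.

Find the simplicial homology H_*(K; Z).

H_0 ≅ Z,  H_1 = 0,  H_2 ≅ Z.

Order the vertices as P < Q < R < S < T < U. Listing each simplex with vertices in this order, K has dimension 2 with simplices:

  0-simplices (6): P, Q, R, S, T, U
  1-simplices (12): PQ, PR, PS, PT, QR, QS, QU, RT, RU, ST, SU, TU
  2-simplices (8): PQR, PQS, PRT, PST, QRU, QSU, RTU, STU

so the chain groups are C_0 ≅ Z^6, C_1 ≅ Z^12, C_2 ≅ Z^8.

∂_1: C_1 → C_0 is given by ∂[p,q] = [q] − [p]. For instance
  ∂TU = U − T.
This gives a 6×12 integer matrix of rank 5; reducing to Smith normal form yields diagonal entries (1,1,1,1,1).

Boundary ∂_2: C_2 → C_1 maps a triangle to the signed sum of its edges. For instance
  ∂PST = ST − PT + PS,
  ∂QRU = RU − QU + QR.
The resulting 12×8 matrix has rank 7, and its Smith normal form has invariant factors (1,1,1,1,1,1,1).

Reading off H_k = ker ∂_k / im ∂_{k+1}:

  H_0: rank C_0 − rank ∂_1 = 6 − 5 = 1, and the invariant factors of ∂_1 are all 1, so H_0 = Z.
  H_1: rank ker ∂_1 − rank ∂_2 = (12 − 5) − 7 = 0, and the invariant factors of ∂_2 are all 1, so H_1 = 0.
  H_2: rank ker ∂_2 − rank ∂_3 = (8 − 7) − 0 = 1, and there is no ∂_3, so H_2 = Z.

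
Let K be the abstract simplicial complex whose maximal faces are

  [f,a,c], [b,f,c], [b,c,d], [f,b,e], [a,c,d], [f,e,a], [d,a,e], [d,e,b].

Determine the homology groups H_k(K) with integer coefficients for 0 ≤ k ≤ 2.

Take the total order a < b < c < d < e < f on the vertex set. Then K (dimension 2) consists of the simplices:

  0-simplices (6): a, b, c, d, e, f
  1-simplices (12): ac, ad, ae, af, bc, bd, be, bf, cd, cf, de, ef
  2-simplices (8): acd, acf, ade, aef, bcd, bcf, bde, bef

giving chain groups C_0 ≅ Z^6, C_1 ≅ Z^12, C_2 ≅ Z^8.

Boundary ∂_1: C_1 → C_0 sends each edge [p,q] (with p < q) to q − p. For instance
  ∂bc = c − b.
The resulting 6×12 matrix has rank 5, and its Smith normal form has invariant factors (1,1,1,1,1).

∂_2: C_2 → C_1 maps a triangle to the signed sum of its edges. For instance
  ∂bde = de − be + bd,
  ∂acd = cd − ad + ac.
As a 12×8 matrix over Z this has rank 7, with invariant factors (1,1,1,1,1,1,1).

Reading off H_k = ker ∂_k / im ∂_{k+1}:

  H_0: rank C_0 − rank ∂_1 = 6 − 5 = 1, and the invariant factors of ∂_1 are all 1, so H_0 ≅ Z.
  H_1: rank ker ∂_1 − rank ∂_2 = (12 − 5) − 7 = 0, and the invariant factors of ∂_2 are all 1, so H_1 ≅ 0.
  H_2: rank ker ∂_2 − rank ∂_3 = (8 − 7) − 0 = 1, and there is no ∂_3, so H_2 ≅ Z.

(K is a triangulation of the 2-sphere S^2.)

H_0 ≅ Z,  H_1 = 0,  H_2 ≅ Z.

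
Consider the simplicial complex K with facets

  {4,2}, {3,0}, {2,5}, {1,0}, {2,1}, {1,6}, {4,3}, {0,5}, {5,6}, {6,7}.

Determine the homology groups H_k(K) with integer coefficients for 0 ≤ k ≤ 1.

H_0 = Z,  H_1 = Z^3.

Take the total order 0 < 1 < 2 < 3 < 4 < 5 < 6 < 7 on the vertex set. Then K (dimension 1) consists of the simplices:

  0-simplices (8): [0], [1], [2], [3], [4], [5], [6], [7]
  1-simplices (10): [0,1], [0,3], [0,5], [1,2], [1,6], [2,4], [2,5], [3,4], [5,6], [6,7]

Hence C_0 ≅ Z^8, C_1 ≅ Z^10.

∂_1: C_1 → C_0 sends each edge [p,q] (with p < q) to q − p. For instance
  ∂[3,4] = [4] − [3].
This gives a 8×10 integer matrix of rank 7; reducing to Smith normal form yields diagonal entries (1,1,1,1,1,1,1).

Reading off H_k = ker ∂_k / im ∂_{k+1}:

  H_0: rank C_0 − rank ∂_1 = 8 − 7 = 1, and the invariant factors of ∂_1 are all 1, so H_0 ≅ Z.
  H_1: rank ker ∂_1 − rank ∂_2 = (10 − 7) − 0 = 3, and there is no ∂_2, so H_1 ≅ Z^3.

As a check, the Euler characteristic is 8 − 10 = -2, which agrees with 1 − 3 = -2.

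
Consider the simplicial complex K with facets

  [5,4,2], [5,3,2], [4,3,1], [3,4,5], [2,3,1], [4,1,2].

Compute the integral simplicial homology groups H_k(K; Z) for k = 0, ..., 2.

We work with the vertex ordering 1 < 2 < 3 < 4 < 5. The simplices of K, each written with vertices in increasing order, are:

  0-simplices (5): [1], [2], [3], [4], [5]
  1-simplices (9): [1,2], [1,3], [1,4], [2,3], [2,4], [2,5], [3,4], [3,5], [4,5]
  2-simplices (6): [1,2,3], [1,2,4], [1,3,4], [2,3,5], [2,4,5], [3,4,5]

giving chain groups C_0 ≅ Z^5, C_1 ≅ Z^9, C_2 ≅ Z^6.

Boundary ∂_1: C_1 → C_0 maps an edge to its endpoints' difference, ∂[p,q] = q − p.
This gives a 5×9 integer matrix of rank 4; reducing to Smith normal form yields diagonal entries (1,1,1,1).

The boundary map ∂_2: C_2 → C_1 maps a triangle to the signed sum of its edges. For instance
  ∂[1,2,3] = [2,3] − [1,3] + [1,2],
  ∂[3,4,5] = [4,5] − [3,5] + [3,4].
The 9×6 boundary matrix has rank 5 and Smith normal form diag(1,1,1,1,1).

From H_k ≅ ker(∂_k) / im(∂_{k+1}) we obtain:

  H_0: rank C_0 − rank ∂_1 = 5 − 4 = 1, and the invariant factors of ∂_1 are all 1, so H_0 ≅ Z.
  H_1: rank ker ∂_1 − rank ∂_2 = (9 − 4) − 5 = 0, and the invariant factors of ∂_2 are all 1, so H_1 ≅ 0.
  H_2: rank ker ∂_2 − rank ∂_3 = (6 − 5) − 0 = 1, and there is no ∂_3, so H_2 ≅ Z.

As a check, the Euler characteristic is 5 − 9 + 6 = 2, which agrees with 1 − 0 + 1 = 2.
(K is a triangulation of the 2-sphere S^2.)

H_0 = Z,  H_1 = 0,  H_2 = Z.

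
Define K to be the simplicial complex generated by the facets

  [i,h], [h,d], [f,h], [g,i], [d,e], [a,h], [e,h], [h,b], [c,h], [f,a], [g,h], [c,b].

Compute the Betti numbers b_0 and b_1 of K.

We work with the vertex ordering a < b < c < d < e < f < g < h < i. The simplices of K, each written with vertices in increasing order, are:

  0-simplices (9): a, b, c, d, e, f, g, h, i
  1-simplices (12): af, ah, bc, bh, ch, de, dh, eh, fh, gh, gi, hi

Hence C_0 ≅ Z^9, C_1 ≅ Z^12.

∂_1: C_1 → C_0 maps an edge to its endpoints' difference, ∂[p,q] = q − p. For instance
  ∂fh = h − f.
This gives a 9×12 integer matrix of rank 8; reducing to Smith normal form yields diagonal entries (1,1,1,1,1,1,1,1).

Reading off H_k = ker ∂_k / im ∂_{k+1}:

  H_0: rank C_0 − rank ∂_1 = 9 − 8 = 1, and the invariant factors of ∂_1 are all 1, so H_0 ≅ Z.
  H_1: rank ker ∂_1 − rank ∂_2 = (12 − 8) − 0 = 4, and there is no ∂_2, so H_1 ≅ Z^4.

Hence the Betti numbers are b_0 = 1, b_1 = 4.

b_0 = 1, b_1 = 4.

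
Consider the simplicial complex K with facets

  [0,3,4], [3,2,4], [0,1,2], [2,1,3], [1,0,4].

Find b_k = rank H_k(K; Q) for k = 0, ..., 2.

b_0 = 1, b_1 = 1, b_2 = 0.

We work with the vertex ordering 0 < 1 < 2 < 3 < 4. The simplices of K, each written with vertices in increasing order, are:

  0-simplices (5): [0], [1], [2], [3], [4]
  1-simplices (10): [0,1], [0,2], [0,3], [0,4], [1,2], [1,3], [1,4], [2,3], [2,4], [3,4]
  2-simplices (5): [0,1,2], [0,1,4], [0,3,4], [1,2,3], [2,3,4]

so the chain groups are C_0 ≅ Z^5, C_1 ≅ Z^10, C_2 ≅ Z^5.

∂_1: C_1 → C_0 sends each edge [p,q] (with p < q) to q − p.
This gives a 5×10 integer matrix of rank 4; reducing to Smith normal form yields diagonal entries (1,1,1,1).

Boundary ∂_2: C_2 → C_1 sends each 2-simplex [p,q,r] to [q,r] − [p,r] + [p,q]. For instance
  ∂[1,2,3] = [2,3] − [1,3] + [1,2],
  ∂[0,1,2] = [1,2] − [0,2] + [0,1].
The resulting 10×5 matrix has rank 5, and its Smith normal form has invariant factors (1,1,1,1,1).

Reading off H_k = ker ∂_k / im ∂_{k+1}:

  H_0: rank C_0 − rank ∂_1 = 5 − 4 = 1, and the invariant factors of ∂_1 are all 1, so H_0 = Z.
  H_1: rank ker ∂_1 − rank ∂_2 = (10 − 4) − 5 = 1, and the invariant factors of ∂_2 are all 1, so H_1 = Z.
  H_2: rank ker ∂_2 − rank ∂_3 = (5 − 5) − 0 = 0, and there is no ∂_3, so H_2 = 0.

As a check, the Euler characteristic is 5 − 10 + 5 = 0, which agrees with 1 − 1 + 0 = 0.

Hence the Betti numbers are b_0 = 1, b_1 = 1, b_2 = 0.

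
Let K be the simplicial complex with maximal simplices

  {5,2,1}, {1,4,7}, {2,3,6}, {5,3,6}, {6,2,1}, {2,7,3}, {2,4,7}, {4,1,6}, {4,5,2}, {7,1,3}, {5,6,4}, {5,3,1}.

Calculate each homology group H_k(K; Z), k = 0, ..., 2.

K has 7 vertices, 18 edges, 12 triangles.
rank ∂_0 = 0, rank ∂_1 = 6 ⇒ b_0 = 7 − 0 − 6 = 1; all invariant factors of ∂_1 are 1 so no torsion. So H_0 ≅ Z.
rank ∂_1 = 6, rank ∂_2 = 12 ⇒ b_1 = 18 − 6 − 12 = 0; ∂_2 has invariant factor(s) [2] giving torsion. So H_1 ≅ Z/2.
rank ∂_2 = 12, rank ∂_3 = 0 ⇒ b_2 = 12 − 12 − 0 = 0. So H_2 ≅ 0.

H_0 ≅ Z,  H_1 ≅ Z/2,  H_2 = 0.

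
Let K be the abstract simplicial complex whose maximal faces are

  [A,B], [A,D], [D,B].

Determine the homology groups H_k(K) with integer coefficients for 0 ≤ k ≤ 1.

Take the total order A < B < D on the vertex set. Then K (dimension 1) consists of the simplices:

  0-simplices (3): A, B, D
  1-simplices (3): AB, AD, BD

Hence C_0 ≅ Z^3, C_1 ≅ Z^3.

∂_1: C_1 → C_0 maps an edge to its endpoints' difference, ∂[p,q] = q − p. For instance
  ∂AB = B − A.
The 3×3 boundary matrix has rank 2 and Smith normal form diag(1,1).

From H_k ≅ ker(∂_k) / im(∂_{k+1}) we obtain:

  H_0: rank C_0 − rank ∂_1 = 3 − 2 = 1, and the invariant factors of ∂_1 are all 1, so H_0 ≅ Z.
  H_1: rank ker ∂_1 − rank ∂_2 = (3 − 2) − 0 = 1, and there is no ∂_2, so H_1 ≅ Z.

(K is a triangulation of the circle S^1.)

H_0 = Z,  H_1 = Z.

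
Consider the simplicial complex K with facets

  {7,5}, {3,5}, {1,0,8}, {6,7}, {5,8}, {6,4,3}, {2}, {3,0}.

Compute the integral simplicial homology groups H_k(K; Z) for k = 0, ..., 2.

K has 9 vertices, 11 edges, 2 triangles.
rank ∂_0 = 0, rank ∂_1 = 7 ⇒ b_0 = 9 − 0 − 7 = 2; all invariant factors of ∂_1 are 1 so no torsion. So H_0 = Z^2.
rank ∂_1 = 7, rank ∂_2 = 2 ⇒ b_1 = 11 − 7 − 2 = 2; all invariant factors of ∂_2 are 1 so no torsion. So H_1 = Z^2.
rank ∂_2 = 2, rank ∂_3 = 0 ⇒ b_2 = 2 − 2 − 0 = 0. So H_2 = 0.

H_0 = Z^2,  H_1 = Z^2,  H_2 = 0.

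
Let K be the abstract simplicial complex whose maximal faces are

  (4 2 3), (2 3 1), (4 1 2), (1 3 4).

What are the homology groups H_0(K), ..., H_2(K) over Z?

H_0 ≅ Z,  H_1 = 0,  H_2 ≅ Z.

Order the vertices as 1 < 2 < 3 < 4. Listing each simplex with vertices in this order, K has dimension 2 with simplices:

  0-simplices (4): [1], [2], [3], [4]
  1-simplices (6): [1,2], [1,3], [1,4], [2,3], [2,4], [3,4]
  2-simplices (4): [1,2,3], [1,2,4], [1,3,4], [2,3,4]

giving chain groups C_0 ≅ Z^4, C_1 ≅ Z^6, C_2 ≅ Z^4.

Boundary ∂_1: C_1 → C_0 is given by ∂[p,q] = [q] − [p]. For instance
  ∂[1,4] = [4] − [1].
This gives a 4×6 integer matrix of rank 3; reducing to Smith normal form yields diagonal entries (1,1,1).

∂_2: C_2 → C_1 maps a triangle to the signed sum of its edges. For instance
  ∂[1,2,3] = [2,3] − [1,3] + [1,2],
  ∂[2,3,4] = [3,4] − [2,4] + [2,3].
The 6×4 boundary matrix has rank 3 and Smith normal form diag(1,1,1).

Now H_k = ker ∂_k / im ∂_{k+1}, so:

  H_0: rank C_0 − rank ∂_1 = 4 − 3 = 1, and the invariant factors of ∂_1 are all 1, so H_0 = Z.
  H_1: rank ker ∂_1 − rank ∂_2 = (6 − 3) − 3 = 0, and the invariant factors of ∂_2 are all 1, so H_1 = 0.
  H_2: rank ker ∂_2 − rank ∂_3 = (4 − 3) − 0 = 1, and there is no ∂_3, so H_2 = Z.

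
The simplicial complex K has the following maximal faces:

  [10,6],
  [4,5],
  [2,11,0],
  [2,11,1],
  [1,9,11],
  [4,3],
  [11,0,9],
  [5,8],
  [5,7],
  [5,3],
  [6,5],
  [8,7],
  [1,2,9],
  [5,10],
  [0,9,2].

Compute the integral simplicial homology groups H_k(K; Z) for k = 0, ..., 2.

H_0 = Z^2,  H_1 = Z^3,  H_2 = Z.

Fix the vertex order 0 < 1 < 2 < 3 < 4 < 5 < 6 < 7 < 8 < 9 < 10 < 11 and write every simplex with vertices in increasing order. Then dim K = 2 and the simplices of K are:

  0-simplices (12): [0], [1], [2], [3], [4], [5], [6], [7], [8], [9], [10], [11]
  1-simplices (18): [0,2], [0,9], [0,11], [1,2], [1,9], [1,11], [2,9], [2,11], [3,4], [3,5], [4,5], [5,6], [5,7], [5,8], [5,10], [6,10], [7,8], [9,11]
  2-simplices (6): [0,2,9], [0,2,11], [0,9,11], [1,2,9], [1,2,11], [1,9,11]

giving chain groups C_0 ≅ Z^12, C_1 ≅ Z^18, C_2 ≅ Z^6.

∂_1: C_1 → C_0 is given by ∂[p,q] = [q] − [p].
The 12×18 boundary matrix has rank 10 and Smith normal form diag(1,1,1,1,1,1,1,1,1,1).

∂_2: C_2 → C_1 maps a triangle to the signed sum of its edges. For instance
  ∂[1,9,11] = [9,11] − [1,11] + [1,9],
  ∂[0,2,9] = [2,9] − [0,9] + [0,2].
This gives a 18×6 integer matrix of rank 5; reducing to Smith normal form yields diagonal entries (1,1,1,1,1).

Computing H_k = (kernel of ∂_k) / (image of ∂_{k+1}):

  H_0: rank C_0 − rank ∂_1 = 12 − 10 = 2, and the invariant factors of ∂_1 are all 1, so H_0 ≅ Z^2.
  H_1: rank ker ∂_1 − rank ∂_2 = (18 − 10) − 5 = 3, and the invariant factors of ∂_2 are all 1, so H_1 ≅ Z^3.
  H_2: rank ker ∂_2 − rank ∂_3 = (6 − 5) − 0 = 1, and there is no ∂_3, so H_2 ≅ Z.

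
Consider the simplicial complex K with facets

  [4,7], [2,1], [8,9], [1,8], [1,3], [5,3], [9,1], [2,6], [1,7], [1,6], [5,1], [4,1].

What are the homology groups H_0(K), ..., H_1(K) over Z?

Fix the vertex order 1 < 2 < 3 < 4 < 5 < 6 < 7 < 8 < 9 and write every simplex with vertices in increasing order. Then dim K = 1 and the simplices of K are:

  0-simplices (9): [1], [2], [3], [4], [5], [6], [7], [8], [9]
  1-simplices (12): [1,2], [1,3], [1,4], [1,5], [1,6], [1,7], [1,8], [1,9], [2,6], [3,5], [4,7], [8,9]

giving chain groups C_0 ≅ Z^9, C_1 ≅ Z^12.

The boundary map ∂_1: C_1 → C_0 sends each edge [p,q] (with p < q) to q − p. For instance
  ∂[1,6] = [6] − [1].
As a 9×12 matrix over Z this has rank 8, with invariant factors (1,1,1,1,1,1,1,1).

Reading off H_k = ker ∂_k / im ∂_{k+1}:

  H_0: rank C_0 − rank ∂_1 = 9 − 8 = 1, and the invariant factors of ∂_1 are all 1, so H_0 ≅ Z.
  H_1: rank ker ∂_1 − rank ∂_2 = (12 − 8) − 0 = 4, and there is no ∂_2, so H_1 ≅ Z^4.

As a check, the Euler characteristic is 9 − 12 = -3, which agrees with 1 − 4 = -3.

H_0 = Z,  H_1 = Z^4.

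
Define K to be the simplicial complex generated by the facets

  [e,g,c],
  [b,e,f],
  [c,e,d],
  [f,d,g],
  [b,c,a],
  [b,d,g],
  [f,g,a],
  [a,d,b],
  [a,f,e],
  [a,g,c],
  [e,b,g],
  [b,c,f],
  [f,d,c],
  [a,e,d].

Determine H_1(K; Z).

H_1 ≅ Z^2.

We work with the vertex ordering a < b < c < d < e < f < g. The simplices of K, each written with vertices in increasing order, are:

  0-simplices (7): a, b, c, d, e, f, g
  1-simplices (21): ab, ac, ad, ae, af, ag, bc, bd, be, bf, bg, cd, ce, cf, cg, de, df, dg, ef, eg, fg
  2-simplices (14): abc, abd, acg, ade, aef, afg, bcf, bdg, bef, beg, cde, cdf, ceg, dfg

Hence C_0 ≅ Z^7, C_1 ≅ Z^21, C_2 ≅ Z^14.

∂_1: C_1 → C_0 maps an edge to its endpoints' difference, ∂[p,q] = q − p. For instance
  ∂ab = b − a.
This gives a 7×21 integer matrix of rank 6; reducing to Smith normal form yields diagonal entries (1,1,1,1,1,1).

Boundary ∂_2: C_2 → C_1 maps a triangle to the signed sum of its edges. For instance
  ∂dfg = fg − dg + df,
  ∂abd = bd − ad + ab.
The 21×14 boundary matrix has rank 13 and Smith normal form diag(1,1,1,1,1,1,1,1,1,1,1,1,1).

Now H_k = ker ∂_k / im ∂_{k+1}, so:

  H_1: rank ker ∂_1 − rank ∂_2 = (21 − 6) − 13 = 2, and the invariant factors of ∂_2 are all 1, so H_1 = Z^2.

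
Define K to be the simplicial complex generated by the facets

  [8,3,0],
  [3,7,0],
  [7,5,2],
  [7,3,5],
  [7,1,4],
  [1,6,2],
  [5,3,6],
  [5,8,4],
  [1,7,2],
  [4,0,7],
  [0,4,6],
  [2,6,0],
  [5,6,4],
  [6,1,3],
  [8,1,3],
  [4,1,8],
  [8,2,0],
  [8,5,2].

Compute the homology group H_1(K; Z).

Order the vertices as 0 < 1 < 2 < 3 < 4 < 5 < 6 < 7 < 8. Listing each simplex with vertices in this order, K has dimension 2 with simplices:

  0-simplices (9): [0], [1], [2], [3], [4], [5], [6], [7], [8]
  1-simplices (27): (27 of them)
  2-simplices (18): [0,2,6], [0,2,8], [0,3,7], [0,3,8], [0,4,6], [0,4,7], [1,2,6], [1,2,7], [1,3,6], [1,3,8], [1,4,7], [1,4,8], [2,5,7], [2,5,8], [3,5,6], [3,5,7], [4,5,6], [4,5,8]

giving chain groups C_0 ≅ Z^9, C_1 ≅ Z^27, C_2 ≅ Z^18.

Boundary ∂_1: C_1 → C_0 is given by ∂[p,q] = [q] − [p]. For instance
  ∂[4,8] = [8] − [4].
The 9×27 boundary matrix has rank 8 and Smith normal form diag(1,1,1,1,1,1,1,1).

∂_2: C_2 → C_1 sends each 2-simplex [p,q,r] to [q,r] − [p,r] + [p,q]. For instance
  ∂[0,3,8] = [3,8] − [0,8] + [0,3],
  ∂[4,5,8] = [5,8] − [4,8] + [4,5].
This gives a 27×18 integer matrix of rank 17; reducing to Smith normal form yields diagonal entries (1,1,1,1,1,1,1,1,1,1,1,1,1,1,1,1,1).

Now H_k = ker ∂_k / im ∂_{k+1}, so:

  H_1: rank ker ∂_1 − rank ∂_2 = (27 − 8) − 17 = 2, and the invariant factors of ∂_2 are all 1, so H_1 ≅ Z^2.

H_1 = Z^2.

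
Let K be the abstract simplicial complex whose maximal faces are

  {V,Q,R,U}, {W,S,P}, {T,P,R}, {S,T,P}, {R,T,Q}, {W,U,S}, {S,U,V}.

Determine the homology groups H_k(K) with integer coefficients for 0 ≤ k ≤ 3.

Take the total order P < Q < R < S < T < U < V < W on the vertex set. Then K (dimension 3) consists of the simplices:

  0-simplices (8): P, Q, R, S, T, U, V, W
  1-simplices (17): PR, PS, PT, PW, QR, QT, QU, QV, RT, RU, RV, ST, SU, SV, SW, UV, UW
  2-simplices (10): PRT, PST, PSW, QRT, QRU, QRV, QUV, RUV, SUV, SUW
  3-simplices (1): QRUV

giving chain groups C_0 ≅ Z^8, C_1 ≅ Z^17, C_2 ≅ Z^10, C_3 ≅ Z^1.

Boundary ∂_1: C_1 → C_0 maps an edge to its endpoints' difference, ∂[p,q] = q − p.
As a 8×17 matrix over Z this has rank 7, with invariant factors (1,1,1,1,1,1,1).

∂_2: C_2 → C_1 sends each 2-simplex [p,q,r] to [q,r] − [p,r] + [p,q]. For instance
  ∂PST = ST − PT + PS,
  ∂PRT = RT − PT + PR.
The resulting 17×10 matrix has rank 9, and its Smith normal form has invariant factors (1,1,1,1,1,1,1,1,1).

Boundary ∂_3: C_3 → C_2 sends each 3-simplex σ to the alternating sum Σ_i (−1)^i (σ with its i-th vertex removed). For instance
  ∂QRUV = RUV − QUV + QRV − QRU.
The resulting 10×1 matrix has rank 1, and its Smith normal form has invariant factors (1).

Now H_k = ker ∂_k / im ∂_{k+1}, so:

  H_0: rank C_0 − rank ∂_1 = 8 − 7 = 1, and the invariant factors of ∂_1 are all 1, so H_0 = Z.
  H_1: rank ker ∂_1 − rank ∂_2 = (17 − 7) − 9 = 1, and the invariant factors of ∂_2 are all 1, so H_1 = Z.
  H_2: rank ker ∂_2 − rank ∂_3 = (10 − 9) − 1 = 0, and the invariant factors of ∂_3 are all 1, so H_2 = 0.
  H_3: rank ker ∂_3 − rank ∂_4 = (1 − 1) − 0 = 0, and there is no ∂_4, so H_3 = 0.

H_0 ≅ Z,  H_1 ≅ Z,  H_2 = 0,  H_3 = 0.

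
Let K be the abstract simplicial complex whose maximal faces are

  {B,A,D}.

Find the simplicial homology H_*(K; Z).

H_0 ≅ Z,  H_1 = 0,  H_2 = 0.

Fix the vertex order A < B < D and write every simplex with vertices in increasing order. Then dim K = 2 and the simplices of K are:

  0-simplices (3): A, B, D
  1-simplices (3): AB, AD, BD
  2-simplices (1): ABD

giving chain groups C_0 ≅ Z^3, C_1 ≅ Z^3, C_2 ≅ Z^1.

Boundary ∂_1: C_1 → C_0 sends each edge [p,q] (with p < q) to q − p.
The resulting 3×3 matrix has rank 2, and its Smith normal form has invariant factors (1,1).

The boundary map ∂_2: C_2 → C_1 acts by ∂[p,q,r] = [q,r] − [p,r] + [p,q]. For instance
  ∂ABD = BD − AD + AB.
The 3×1 boundary matrix has rank 1 and Smith normal form diag(1).

From H_k ≅ ker(∂_k) / im(∂_{k+1}) we obtain:

  H_0: rank C_0 − rank ∂_1 = 3 − 2 = 1, and the invariant factors of ∂_1 are all 1, so H_0 ≅ Z.
  H_1: rank ker ∂_1 − rank ∂_2 = (3 − 2) − 1 = 0, and the invariant factors of ∂_2 are all 1, so H_1 ≅ 0.
  H_2: rank ker ∂_2 − rank ∂_3 = (1 − 1) − 0 = 0, and there is no ∂_3, so H_2 ≅ 0.

As a check, the Euler characteristic is 3 − 3 + 1 = 1, which agrees with 1 − 0 + 0 = 1.
(K is a triangulation of the 2-simplex.)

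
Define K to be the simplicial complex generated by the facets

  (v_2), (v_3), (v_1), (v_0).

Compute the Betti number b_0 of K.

Order the vertices as v_0 < v_1 < v_2 < v_3. Listing each simplex with vertices in this order, K has dimension 0 with simplices:

  0-simplices (4): [v_0], [v_1], [v_2], [v_3]

giving chain groups C_0 ≅ Z^4.

Computing H_k = (kernel of ∂_k) / (image of ∂_{k+1}):

  H_0: rank C_0 − rank ∂_1 = 4 − 0 = 4, and there is no ∂_1, so H_0 = Z^4.

Hence the Betti numbers are b_0 = 4.

b_0 = 4.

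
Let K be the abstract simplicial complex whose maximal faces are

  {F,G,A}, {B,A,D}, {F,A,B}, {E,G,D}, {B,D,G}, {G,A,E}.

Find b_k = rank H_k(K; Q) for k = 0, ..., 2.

Fix the vertex order A < B < D < E < F < G and write every simplex with vertices in increasing order. Then dim K = 2 and the simplices of K are:

  0-simplices (6): A, B, D, E, F, G
  1-simplices (12): AB, AD, AE, AF, AG, BD, BF, BG, DE, DG, EG, FG
  2-simplices (6): ABD, ABF, AEG, AFG, BDG, DEG

so the chain groups are C_0 ≅ Z^6, C_1 ≅ Z^12, C_2 ≅ Z^6.

∂_1: C_1 → C_0 sends each edge [p,q] (with p < q) to q − p. For instance
  ∂AE = E − A.
This gives a 6×12 integer matrix of rank 5; reducing to Smith normal form yields diagonal entries (1,1,1,1,1).

The boundary map ∂_2: C_2 → C_1 acts by ∂[p,q,r] = [q,r] − [p,r] + [p,q]. For instance
  ∂DEG = EG − DG + DE,
  ∂BDG = DG − BG + BD.
The 12×6 boundary matrix has rank 6 and Smith normal form diag(1,1,1,1,1,1).

Reading off H_k = ker ∂_k / im ∂_{k+1}:

  H_0: rank C_0 − rank ∂_1 = 6 − 5 = 1, and the invariant factors of ∂_1 are all 1, so H_0 ≅ Z.
  H_1: rank ker ∂_1 − rank ∂_2 = (12 − 5) − 6 = 1, and the invariant factors of ∂_2 are all 1, so H_1 ≅ Z.
  H_2: rank ker ∂_2 − rank ∂_3 = (6 − 6) − 0 = 0, and there is no ∂_3, so H_2 ≅ 0.

As a check, the Euler characteristic is 6 − 12 + 6 = 0, which agrees with 1 − 1 + 0 = 0.
(K is a triangulation of the cylinder S^1 x I.)

Hence the Betti numbers are b_0 = 1, b_1 = 1, b_2 = 0.

b_0 = 1, b_1 = 1, b_2 = 0.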